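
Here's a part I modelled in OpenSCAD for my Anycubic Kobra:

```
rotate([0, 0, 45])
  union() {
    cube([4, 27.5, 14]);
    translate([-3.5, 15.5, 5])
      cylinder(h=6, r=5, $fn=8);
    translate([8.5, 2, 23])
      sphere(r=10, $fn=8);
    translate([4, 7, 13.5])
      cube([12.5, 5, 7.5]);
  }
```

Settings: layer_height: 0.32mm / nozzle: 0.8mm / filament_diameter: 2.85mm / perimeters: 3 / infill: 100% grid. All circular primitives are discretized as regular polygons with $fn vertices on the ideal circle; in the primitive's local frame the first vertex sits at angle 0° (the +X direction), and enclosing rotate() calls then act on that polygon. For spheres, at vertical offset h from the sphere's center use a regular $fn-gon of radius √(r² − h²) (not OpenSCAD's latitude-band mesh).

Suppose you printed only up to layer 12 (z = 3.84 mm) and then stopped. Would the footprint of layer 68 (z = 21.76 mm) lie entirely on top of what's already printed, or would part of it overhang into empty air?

part overhangs

Compare the two slices. At z = 3.84: the 4×27.5 cube contributes its full rectangle (area 110.00 mm²); the cylinder at (-3.5, 15.5) is not intersected at this z (z outside [5, 11]); the sphere at (8.5, 2) is absent (|z−center|=19.160 > r=10); the cube at (4, 7) is not intersected at this z (z outside [13.5, 21]); Combining (union): only the 4×27.5 cube is present, so the union is just that shape — area = 110.00 mm²; (rotated 45° about Z; rotation is an isometry so areas/perimeters/island counts are preserved). At z = 21.76: the cube is not intersected at this z (z outside [0, 14]); the cylinder at (-3.5, 15.5) is absent (z outside [5, 11]); the sphere at (8.5, 2): section is a regular 8-gon, circumradius = √(r²−h²) = √(10²−1.24²) = 9.923 (area = (8/2)·9.923²·sin(360°/8) = 278.49 mm²); the cube at (4, 7) is absent (z outside [13.5, 21]); Merging all regions: only the r=10 sphere at (8.5, 2) is present, so the union is just that shape — area = 278.49 mm²; (rotated 45° about Z; rotation is an isometry so areas/perimeters/island counts are preserved). Checking containment: at z = 21.76 the cross-section extends beyond the z = 3.84 cross-section by about 243.77 mm².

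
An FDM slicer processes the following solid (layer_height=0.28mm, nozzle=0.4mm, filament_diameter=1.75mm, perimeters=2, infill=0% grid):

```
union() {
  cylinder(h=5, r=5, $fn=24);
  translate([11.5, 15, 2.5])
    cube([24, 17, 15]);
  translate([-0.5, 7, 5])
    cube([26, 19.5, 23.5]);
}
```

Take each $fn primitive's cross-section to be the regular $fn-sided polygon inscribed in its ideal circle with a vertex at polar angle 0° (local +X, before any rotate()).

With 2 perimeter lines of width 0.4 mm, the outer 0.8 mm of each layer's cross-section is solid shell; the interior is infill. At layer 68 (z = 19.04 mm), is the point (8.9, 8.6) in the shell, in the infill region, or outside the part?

At z = 19.04 mm: the cylinder is absent (z outside [0, 5]); the cube at (11.5, 15) does not reach this height (z outside [2.5, 17.5]); the cube at (-0.5, 7) is present — its section is the full 26×19.5 rectangle; Merging all regions: only the 26×19.5 cube at (-0.5, 7) is present, so the union is just that shape — 1 connected region. Overall, the cross-section is a single solid region. The nearest boundary edge runs (-0.50, 7.00)→(25.50, 7.00); distance from the point to it = 1.60 mm. The point is inside the cross-section and 1.60 mm from the nearest boundary — more than the 0.8 mm shell width (2 × 0.4), so it's in the infill interior.

infill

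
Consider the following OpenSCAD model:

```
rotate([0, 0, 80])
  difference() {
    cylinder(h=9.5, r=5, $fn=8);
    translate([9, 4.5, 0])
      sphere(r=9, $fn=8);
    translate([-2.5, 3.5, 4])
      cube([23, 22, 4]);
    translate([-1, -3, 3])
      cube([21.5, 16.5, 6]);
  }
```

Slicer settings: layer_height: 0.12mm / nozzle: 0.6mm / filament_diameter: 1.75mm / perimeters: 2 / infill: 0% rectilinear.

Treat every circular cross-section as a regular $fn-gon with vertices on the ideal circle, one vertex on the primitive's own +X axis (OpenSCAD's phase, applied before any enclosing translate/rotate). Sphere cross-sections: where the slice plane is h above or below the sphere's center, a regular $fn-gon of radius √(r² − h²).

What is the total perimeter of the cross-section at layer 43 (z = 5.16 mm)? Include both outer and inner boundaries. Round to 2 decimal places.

At z = 5.16 mm: the r=5 cylinder contributes a regular 8-gon of circumradius 5 (perimeter = 2·8·5.000·sin(180°/8) = 30.61 mm); the r=9 sphere at (9, 4.5) slices to a regular 8-gon of circumradius 7.374 (√(r²−h²) with h=5.16 from center) (perimeter = 2·8·7.374·sin(180°/8) = 45.15 mm); the cube at (-2.5, 3.5) (footprint 23×22) is included at this height (perimeter 90.00 mm); the cube at (-1, -3) is present — its section is the full 21.5×16.5 rectangle (perimeter 76.00 mm); Subtracting the remaining from the first: starting from the r=5 cylinder, the r=9 sphere at (9, 4.5) partially overlaps it — only the 6.92 mm² overlap (of its 153.79 mm²) is removed, clipping the outline; the 23×22 cube at (-2.5, 3.5) partially overlaps it — only the 4.55 mm² overlap (of its 506.00 mm²) is removed, clipping the outline; the 21.5×16.5 cube at (-1, -3) partially overlaps it — only the 28.30 mm² overlap (of its 354.75 mm²) is removed, clipping the outline — boundary = 30.23 mm; (rotated 80° about Z; rotation is an isometry so areas/perimeters/island counts are preserved). Overall, the cross-section is a single solid region. Total boundary length (outer) = 30.23 mm.

30.23 mm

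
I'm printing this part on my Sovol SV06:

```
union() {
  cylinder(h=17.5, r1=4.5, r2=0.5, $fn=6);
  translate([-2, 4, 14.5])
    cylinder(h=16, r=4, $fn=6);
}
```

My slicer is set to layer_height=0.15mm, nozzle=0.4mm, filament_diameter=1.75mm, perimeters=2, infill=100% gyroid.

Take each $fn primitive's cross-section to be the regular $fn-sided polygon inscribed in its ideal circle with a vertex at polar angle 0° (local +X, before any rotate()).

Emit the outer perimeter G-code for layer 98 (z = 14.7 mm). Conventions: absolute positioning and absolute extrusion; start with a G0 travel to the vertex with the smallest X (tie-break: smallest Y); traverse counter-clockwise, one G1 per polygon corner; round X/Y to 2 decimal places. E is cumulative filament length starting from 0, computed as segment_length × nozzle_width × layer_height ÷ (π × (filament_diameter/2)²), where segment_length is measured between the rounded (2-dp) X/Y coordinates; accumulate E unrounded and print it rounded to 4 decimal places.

G0 X-6.00 Y4.00 Z14.70
G1 X-4.00 Y0.54 E0.0997
G1 X-0.83 Y0.54 E0.1788
G1 X-1.14 Y0.00 E0.1943
G1 X-0.57 Y-0.99 E0.2228
G1 X0.57 Y-0.99 E0.2512
G1 X1.14 Y0.00 E0.2797
G1 X0.57 Y0.99 E0.3082
G1 X0.26 Y0.99 E0.3160
G1 X2.00 Y4.00 E0.4027
G1 X0.00 Y7.46 E0.5024
G1 X-4.00 Y7.46 E0.6022
G1 X-6.00 Y4.00 E0.7019

At z = 14.7 mm: the cone contributes a regular 6-gon of circumradius 1.140 (interpolated between r1=4.5 and r2=0.5 at t=0.840); the cylinder at (-2, 4): section is a regular 6-gon, circumradius r=4; Taking the union: the regions partially overlap (shared area 0.37 mm²), so overlapping operands fuse into one piece — 1 connected region. The outline is a single polygon with 12 vertices. Extrusion per mm of travel: 0.4 × 0.15 / (π × 0.875²) = 0.024945. Accumulating E over each segment gives final E = 0.7019.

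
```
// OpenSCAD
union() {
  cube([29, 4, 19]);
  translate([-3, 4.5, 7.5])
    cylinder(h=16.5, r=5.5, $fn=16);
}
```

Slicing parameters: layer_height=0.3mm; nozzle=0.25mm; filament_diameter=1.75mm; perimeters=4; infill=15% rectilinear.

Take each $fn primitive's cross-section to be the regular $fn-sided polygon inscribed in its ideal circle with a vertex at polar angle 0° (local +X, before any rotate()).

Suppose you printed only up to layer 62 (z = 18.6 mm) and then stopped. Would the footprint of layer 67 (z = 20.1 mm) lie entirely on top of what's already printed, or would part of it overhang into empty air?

entirely on top

Compare the two slices. At z = 18.6: the 29×4 cube contributes its full rectangle (area 116.00 mm²); the r=5.5 cylinder at (-3, 4.5) gives a regular 16-gon of circumradius 5.5 (constant along its height) (area = (16/2)·5.500²·sin(360°/16) = 92.61 mm²); Combining (union): the regions partially overlap — summed areas 208.61 mm² minus the doubly-counted overlap 6.51 mm² gives 202.10 mm² — area = 202.10 mm². At z = 20.1: the cube is absent (z outside [0, 19]); the r=5.5 cylinder at (-3, 4.5) gives a regular 16-gon of circumradius 5.5 (constant along its height) (area = (16/2)·5.500²·sin(360°/16) = 92.61 mm²); Combining (union): only the r=5.5 cylinder at (-3, 4.5) is present, so the union is just that shape — area = 92.61 mm². Checking containment: the cross-section at z = 20.1 is a subset of the cross-section at z = 18.6.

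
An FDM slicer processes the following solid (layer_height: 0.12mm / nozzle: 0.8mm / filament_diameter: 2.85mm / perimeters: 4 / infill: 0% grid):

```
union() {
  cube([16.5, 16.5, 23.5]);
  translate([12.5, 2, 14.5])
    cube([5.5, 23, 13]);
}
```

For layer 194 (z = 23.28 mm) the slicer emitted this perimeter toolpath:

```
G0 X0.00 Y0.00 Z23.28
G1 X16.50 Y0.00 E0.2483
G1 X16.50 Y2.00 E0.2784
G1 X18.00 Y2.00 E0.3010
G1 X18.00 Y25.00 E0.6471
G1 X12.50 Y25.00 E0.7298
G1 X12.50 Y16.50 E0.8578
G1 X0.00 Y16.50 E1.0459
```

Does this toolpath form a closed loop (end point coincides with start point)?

Start point (G0): (0.00, 0.00). End point (last G1): the path does not return to the start — open.

no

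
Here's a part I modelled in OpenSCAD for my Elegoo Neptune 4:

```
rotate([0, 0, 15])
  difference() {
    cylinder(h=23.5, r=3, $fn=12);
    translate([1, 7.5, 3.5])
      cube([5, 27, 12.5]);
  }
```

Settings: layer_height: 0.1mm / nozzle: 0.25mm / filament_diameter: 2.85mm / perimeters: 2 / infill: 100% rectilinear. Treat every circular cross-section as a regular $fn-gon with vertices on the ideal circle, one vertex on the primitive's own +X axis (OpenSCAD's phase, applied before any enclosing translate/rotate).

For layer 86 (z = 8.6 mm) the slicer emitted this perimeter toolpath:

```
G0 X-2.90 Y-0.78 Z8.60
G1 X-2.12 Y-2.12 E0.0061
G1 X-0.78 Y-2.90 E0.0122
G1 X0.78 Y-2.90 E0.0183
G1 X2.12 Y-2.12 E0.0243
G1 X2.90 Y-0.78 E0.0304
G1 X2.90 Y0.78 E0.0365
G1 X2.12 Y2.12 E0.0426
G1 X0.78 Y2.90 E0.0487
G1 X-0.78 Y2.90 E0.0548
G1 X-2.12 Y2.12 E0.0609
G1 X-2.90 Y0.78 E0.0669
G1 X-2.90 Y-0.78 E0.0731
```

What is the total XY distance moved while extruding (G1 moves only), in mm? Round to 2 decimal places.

Sum the Euclidean lengths of each G1 segment: total = 18.64 mm.

18.64 mm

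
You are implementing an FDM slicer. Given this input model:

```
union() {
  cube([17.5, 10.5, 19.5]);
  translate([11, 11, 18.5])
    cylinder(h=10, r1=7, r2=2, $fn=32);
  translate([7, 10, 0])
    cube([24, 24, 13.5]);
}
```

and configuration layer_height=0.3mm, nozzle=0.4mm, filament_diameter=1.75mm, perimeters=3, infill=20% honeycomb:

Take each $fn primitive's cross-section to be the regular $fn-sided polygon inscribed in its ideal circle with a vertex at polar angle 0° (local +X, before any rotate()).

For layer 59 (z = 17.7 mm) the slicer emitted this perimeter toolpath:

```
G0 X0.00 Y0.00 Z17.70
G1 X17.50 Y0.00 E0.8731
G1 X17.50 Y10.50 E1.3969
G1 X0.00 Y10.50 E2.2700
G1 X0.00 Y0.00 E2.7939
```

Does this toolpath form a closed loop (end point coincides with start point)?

yes

Start point (G0): (0.00, 0.00). End point (last G1): the path returns to the start — closed.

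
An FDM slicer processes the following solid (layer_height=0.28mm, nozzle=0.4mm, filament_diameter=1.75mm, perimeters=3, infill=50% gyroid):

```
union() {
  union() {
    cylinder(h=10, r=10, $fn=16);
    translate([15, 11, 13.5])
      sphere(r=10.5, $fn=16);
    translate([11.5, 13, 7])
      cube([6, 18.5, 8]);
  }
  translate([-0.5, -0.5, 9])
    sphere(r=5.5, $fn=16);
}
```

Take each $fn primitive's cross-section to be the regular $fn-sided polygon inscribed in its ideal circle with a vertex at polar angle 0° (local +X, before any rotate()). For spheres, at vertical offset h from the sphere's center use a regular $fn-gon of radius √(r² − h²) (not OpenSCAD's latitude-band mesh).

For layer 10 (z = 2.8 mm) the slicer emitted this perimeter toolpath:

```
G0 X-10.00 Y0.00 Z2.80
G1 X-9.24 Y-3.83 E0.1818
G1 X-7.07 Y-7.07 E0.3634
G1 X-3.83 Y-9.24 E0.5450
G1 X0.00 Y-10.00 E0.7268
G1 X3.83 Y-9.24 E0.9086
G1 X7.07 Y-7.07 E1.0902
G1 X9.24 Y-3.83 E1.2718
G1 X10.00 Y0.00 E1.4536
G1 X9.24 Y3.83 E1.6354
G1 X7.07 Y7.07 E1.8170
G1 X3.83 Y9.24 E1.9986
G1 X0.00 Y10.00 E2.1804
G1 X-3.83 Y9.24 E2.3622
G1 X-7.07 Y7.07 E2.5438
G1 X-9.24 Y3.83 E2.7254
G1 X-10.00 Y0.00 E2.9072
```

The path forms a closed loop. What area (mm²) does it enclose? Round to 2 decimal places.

306.19 mm²

Apply the shoelace formula to the sequence of (X, Y) vertices; enclosed area = 306.19 mm².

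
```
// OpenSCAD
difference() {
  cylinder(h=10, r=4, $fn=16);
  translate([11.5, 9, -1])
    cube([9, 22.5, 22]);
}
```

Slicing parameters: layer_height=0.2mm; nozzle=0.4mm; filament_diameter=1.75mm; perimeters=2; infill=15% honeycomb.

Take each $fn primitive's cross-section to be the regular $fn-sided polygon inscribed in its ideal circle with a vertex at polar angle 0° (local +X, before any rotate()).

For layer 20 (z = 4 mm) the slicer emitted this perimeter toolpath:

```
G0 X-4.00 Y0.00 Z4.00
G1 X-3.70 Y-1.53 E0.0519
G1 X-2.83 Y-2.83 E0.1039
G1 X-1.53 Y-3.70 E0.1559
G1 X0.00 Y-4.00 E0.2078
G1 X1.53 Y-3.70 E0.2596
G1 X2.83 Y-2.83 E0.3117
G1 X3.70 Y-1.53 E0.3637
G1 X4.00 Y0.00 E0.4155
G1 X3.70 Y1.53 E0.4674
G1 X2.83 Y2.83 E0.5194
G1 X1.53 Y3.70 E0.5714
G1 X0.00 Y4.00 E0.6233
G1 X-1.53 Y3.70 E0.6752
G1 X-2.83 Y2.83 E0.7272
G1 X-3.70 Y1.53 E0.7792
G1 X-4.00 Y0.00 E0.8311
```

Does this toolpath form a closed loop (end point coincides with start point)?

Start point (G0): (-4.00, 0.00). End point (last G1): the path returns to the start — closed.

yes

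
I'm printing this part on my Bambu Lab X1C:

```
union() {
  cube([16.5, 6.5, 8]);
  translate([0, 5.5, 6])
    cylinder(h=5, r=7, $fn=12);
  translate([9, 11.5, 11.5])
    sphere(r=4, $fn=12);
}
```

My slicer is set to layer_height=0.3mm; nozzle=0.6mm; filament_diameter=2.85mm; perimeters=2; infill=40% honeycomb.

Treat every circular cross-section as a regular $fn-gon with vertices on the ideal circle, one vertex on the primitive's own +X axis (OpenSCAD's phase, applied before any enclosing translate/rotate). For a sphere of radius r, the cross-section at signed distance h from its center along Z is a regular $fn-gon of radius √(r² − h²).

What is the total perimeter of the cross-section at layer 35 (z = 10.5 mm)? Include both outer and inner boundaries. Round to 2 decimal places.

67.54 mm

At z = 10.5 mm: the cube is not intersected at this z (z outside [0, 8]); the r=7 cylinder at (0, 5.5) gives a regular 12-gon of circumradius 7 (constant along its height) (perimeter = 2·12·7.000·sin(180°/12) = 43.48 mm); the r=4 sphere at (9, 11.5) contributes a regular 12-gon of circumradius √(4²−1²) = 3.873 (perimeter = 2·12·3.873·sin(180°/12) = 24.06 mm); Taking the union: the 2 present regions are separate (no shared area or edge), so areas and boundary lengths simply add and each stays a separate island — boundary = 67.54 mm. Overall, the cross-section has 2 separate islands. Total boundary length (outer) = 67.54 mm.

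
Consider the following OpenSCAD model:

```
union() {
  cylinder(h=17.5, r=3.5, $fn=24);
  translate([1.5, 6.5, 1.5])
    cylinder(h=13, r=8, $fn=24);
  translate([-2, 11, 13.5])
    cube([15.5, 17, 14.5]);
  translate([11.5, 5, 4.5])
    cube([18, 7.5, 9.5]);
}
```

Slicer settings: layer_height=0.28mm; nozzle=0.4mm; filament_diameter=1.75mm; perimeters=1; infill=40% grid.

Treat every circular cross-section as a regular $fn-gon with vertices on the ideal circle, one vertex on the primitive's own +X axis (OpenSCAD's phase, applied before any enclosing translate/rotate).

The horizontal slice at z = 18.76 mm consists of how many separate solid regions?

At z = 18.76 mm: the cylinder is absent (z outside [0, 17.5]); the cylinder at (1.5, 6.5) is absent (z outside [1.5, 14.5]); the cube at (-2, 11) is present — its section is the full 15.5×17 rectangle; the cube at (11.5, 5) is absent (z outside [4.5, 14]); Taking the union: only the 15.5×17 cube at (-2, 11) is present, so the union is just that shape — 1 connected region. The result has 1 disconnected region.

1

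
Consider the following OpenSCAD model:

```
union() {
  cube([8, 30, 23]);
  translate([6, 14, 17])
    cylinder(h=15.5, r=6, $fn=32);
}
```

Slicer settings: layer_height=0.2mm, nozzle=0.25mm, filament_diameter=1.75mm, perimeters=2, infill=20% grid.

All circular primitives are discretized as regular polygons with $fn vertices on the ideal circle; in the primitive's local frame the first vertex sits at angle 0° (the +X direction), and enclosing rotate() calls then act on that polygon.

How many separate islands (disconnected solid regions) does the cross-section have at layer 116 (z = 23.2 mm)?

At z = 23.2 mm: the cube is absent (z outside [0, 23]); the r=6 cylinder at (6, 14) gives a regular 32-gon of circumradius 6 (constant along its height); Combining (union): only the r=6 cylinder at (6, 14) is present, so the union is just that shape — 1 connected region. Overall, the cross-section is a single solid region. Island count = 1.

1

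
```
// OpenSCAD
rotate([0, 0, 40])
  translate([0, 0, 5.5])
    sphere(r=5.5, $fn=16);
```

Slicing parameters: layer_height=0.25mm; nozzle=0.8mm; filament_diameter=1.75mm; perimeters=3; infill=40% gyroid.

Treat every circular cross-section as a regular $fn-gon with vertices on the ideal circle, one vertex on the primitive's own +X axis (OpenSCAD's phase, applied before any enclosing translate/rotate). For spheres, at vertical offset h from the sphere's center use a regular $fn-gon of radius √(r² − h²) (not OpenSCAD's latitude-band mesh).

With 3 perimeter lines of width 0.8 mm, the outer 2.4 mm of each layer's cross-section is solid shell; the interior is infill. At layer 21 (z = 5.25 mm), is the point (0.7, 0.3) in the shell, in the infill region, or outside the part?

At z = 5.25 mm: the r=5.5 sphere contributes a regular 16-gon of circumradius √(5.5²−0.25²) = 5.494; (whole slice rotated 40° about Z — lengths, areas and connectivity unchanged). Overall, the cross-section is a single solid region. Undo the 40° rotation: the query point maps to (0.729, -0.220) in the un-rotated model frame. The nearest boundary edge runs (5.08, -2.10)→(5.49, 0.00); distance from the point to it = 4.63 mm. The point is inside the cross-section and 4.63 mm from the nearest boundary — more than the 2.4 mm shell width (3 × 0.8), so it's in the infill interior.

infill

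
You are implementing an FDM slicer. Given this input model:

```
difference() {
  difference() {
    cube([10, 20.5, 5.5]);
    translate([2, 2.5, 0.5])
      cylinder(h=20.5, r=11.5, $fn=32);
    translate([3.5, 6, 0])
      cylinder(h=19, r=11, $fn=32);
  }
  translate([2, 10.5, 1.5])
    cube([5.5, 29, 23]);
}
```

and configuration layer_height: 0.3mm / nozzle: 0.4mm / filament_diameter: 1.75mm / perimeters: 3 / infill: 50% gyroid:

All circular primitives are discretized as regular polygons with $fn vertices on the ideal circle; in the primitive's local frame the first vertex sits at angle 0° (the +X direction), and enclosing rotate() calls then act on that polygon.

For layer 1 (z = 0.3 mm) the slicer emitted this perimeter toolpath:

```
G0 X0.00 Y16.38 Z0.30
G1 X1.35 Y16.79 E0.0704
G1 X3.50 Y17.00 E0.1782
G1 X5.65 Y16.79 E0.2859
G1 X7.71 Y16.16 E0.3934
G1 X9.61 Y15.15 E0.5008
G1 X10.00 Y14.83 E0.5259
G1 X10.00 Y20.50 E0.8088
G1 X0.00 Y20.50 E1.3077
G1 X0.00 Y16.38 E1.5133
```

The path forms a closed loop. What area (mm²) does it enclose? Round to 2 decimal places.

Apply the shoelace formula to the sequence of (X, Y) vertices; enclosed area = 40.43 mm².

40.43 mm²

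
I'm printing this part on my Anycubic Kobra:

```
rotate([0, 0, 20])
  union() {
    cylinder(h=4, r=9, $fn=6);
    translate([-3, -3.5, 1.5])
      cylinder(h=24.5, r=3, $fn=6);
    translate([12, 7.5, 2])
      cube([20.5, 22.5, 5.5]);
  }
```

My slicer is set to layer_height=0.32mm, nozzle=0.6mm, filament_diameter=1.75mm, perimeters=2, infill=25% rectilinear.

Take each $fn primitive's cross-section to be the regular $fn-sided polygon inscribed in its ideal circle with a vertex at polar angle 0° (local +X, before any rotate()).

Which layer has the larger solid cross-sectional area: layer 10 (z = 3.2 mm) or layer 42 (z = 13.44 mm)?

Layer 10 (z = 3.2): the r=9 cylinder contributes a regular 6-gon of circumradius 9 (area = (6/2)·9.000²·sin(360°/6) = 210.44 mm²); the r=3 cylinder at (-3, -3.5) contributes a regular 6-gon of circumradius 3 (area = (6/2)·3.000²·sin(360°/6) = 23.38 mm²); the cube at (12, 7.5) (footprint 20.5×22.5) is included at this height (area 461.25 mm²); Combining (union): the regions partially overlap — summed areas 695.08 mm² minus the doubly-counted overlap 23.38 mm² gives 671.69 mm² — area = 671.69 mm²; (whole slice rotated 20° about Z — lengths, areas and connectivity unchanged). So its area = 671.69 mm². Layer 42 (z = 13.44): the cylinder is not intersected at this z (z outside [0, 4]); the r=3 cylinder at (-3, -3.5) contributes a regular 6-gon of circumradius 3 (area = (6/2)·3.000²·sin(360°/6) = 23.38 mm²); the cube at (12, 7.5) is not intersected at this z (z outside [2, 7.5]); Merging all regions: only the r=3 cylinder at (-3, -3.5) is present, so the union is just that shape — area = 23.38 mm²; (rotated 20° about Z; rotation is an isometry so areas/perimeters/island counts are preserved). So its area = 23.38 mm². Layer 10 is larger (671.69 vs 23.38 mm²).

layer 10 (z = 3.2 mm)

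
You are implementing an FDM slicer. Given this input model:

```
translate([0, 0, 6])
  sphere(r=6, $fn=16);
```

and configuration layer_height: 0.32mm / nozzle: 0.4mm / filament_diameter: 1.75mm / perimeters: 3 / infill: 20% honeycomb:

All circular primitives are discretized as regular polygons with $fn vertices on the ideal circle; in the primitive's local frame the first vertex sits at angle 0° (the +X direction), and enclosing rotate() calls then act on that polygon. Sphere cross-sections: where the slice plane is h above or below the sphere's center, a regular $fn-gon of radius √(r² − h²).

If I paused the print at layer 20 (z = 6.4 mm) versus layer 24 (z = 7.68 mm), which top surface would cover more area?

layer 20 (z = 6.4 mm)

Layer 20 (z = 6.4): the r=6 sphere slices to a regular 16-gon of circumradius 5.987 (√(r²−h²) with h=0.4 from center) (area = (16/2)·5.987²·sin(360°/16) = 109.72 mm²). So its area = 109.72 mm². Layer 24 (z = 7.68): the sphere: section is a regular 16-gon, circumradius = √(r²−h²) = √(6²−1.68²) = 5.760 (area = (16/2)·5.760²·sin(360°/16) = 101.57 mm²). So its area = 101.57 mm². Layer 20 is larger (109.72 vs 101.57 mm²).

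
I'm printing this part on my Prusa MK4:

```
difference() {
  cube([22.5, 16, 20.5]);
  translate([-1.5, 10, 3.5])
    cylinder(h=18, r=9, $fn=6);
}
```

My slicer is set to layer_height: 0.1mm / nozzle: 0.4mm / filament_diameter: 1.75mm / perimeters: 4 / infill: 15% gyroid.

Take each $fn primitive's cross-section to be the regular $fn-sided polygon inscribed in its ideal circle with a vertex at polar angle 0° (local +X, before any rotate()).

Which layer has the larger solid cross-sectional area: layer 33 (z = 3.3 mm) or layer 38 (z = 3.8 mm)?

Layer 33 (z = 3.3): the cube is present — its section is the full 22.5×16 rectangle (area 360.00 mm²); the cylinder at (-1.5, 10) is not intersected at this z (z outside [3.5, 21.5]); Subtracting the remaining from the first: none of the subtracted shapes is present at this height, so the 22.5×16 cube is unchanged — area = 360.00 mm². So its area = 360.00 mm². Layer 38 (z = 3.8): the 22.5×16 cube contributes its full rectangle (area 360.00 mm²); the r=9 cylinder at (-1.5, 10) gives a regular 6-gon of circumradius 9 (constant along its height) (area = (6/2)·9.000²·sin(360°/6) = 210.44 mm²); After the difference (first − rest): starting from the 22.5×16 cube (360.00 mm²), the r=9 cylinder at (-1.5, 10) partially overlaps it — only the 75.53 mm² overlap (of its 210.44 mm²) is removed, clipping the outline — area = 284.47 mm². So its area = 284.47 mm². Layer 33 is larger (360.00 vs 284.47 mm²).

layer 33 (z = 3.3 mm)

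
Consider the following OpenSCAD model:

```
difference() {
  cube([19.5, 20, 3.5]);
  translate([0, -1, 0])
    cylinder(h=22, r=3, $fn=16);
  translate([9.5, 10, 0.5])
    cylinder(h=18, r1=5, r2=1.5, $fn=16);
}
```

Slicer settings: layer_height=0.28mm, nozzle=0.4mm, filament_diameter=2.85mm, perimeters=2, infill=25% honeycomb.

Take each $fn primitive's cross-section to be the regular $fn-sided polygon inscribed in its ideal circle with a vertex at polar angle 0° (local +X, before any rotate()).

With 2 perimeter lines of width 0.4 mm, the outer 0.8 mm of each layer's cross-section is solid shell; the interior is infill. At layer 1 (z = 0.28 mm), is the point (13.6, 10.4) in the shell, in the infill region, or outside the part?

At z = 0.28 mm: the cube is present — its section is the full 19.5×20 rectangle; the r=3 cylinder at (0, -1) gives a regular 16-gon of circumradius 3 (constant along its height); the cone at (9.5, 10) does not reach this height (z outside [0.5, 18.5]); Subtracting the remaining from the first: starting from the 19.5×20 cube, the r=3 cylinder at (0, -1) partially overlaps it — only the 3.99 mm² overlap (of its 27.55 mm²) is removed, clipping the outline — 1 connected region. Overall, the cross-section is a single solid region. The nearest boundary edge runs (19.50, 20.00)→(19.50, 0.00); distance from the point to it = 5.90 mm. The point is inside the cross-section and 5.90 mm from the nearest boundary — more than the 0.8 mm shell width (2 × 0.4), so it's in the infill interior.

infill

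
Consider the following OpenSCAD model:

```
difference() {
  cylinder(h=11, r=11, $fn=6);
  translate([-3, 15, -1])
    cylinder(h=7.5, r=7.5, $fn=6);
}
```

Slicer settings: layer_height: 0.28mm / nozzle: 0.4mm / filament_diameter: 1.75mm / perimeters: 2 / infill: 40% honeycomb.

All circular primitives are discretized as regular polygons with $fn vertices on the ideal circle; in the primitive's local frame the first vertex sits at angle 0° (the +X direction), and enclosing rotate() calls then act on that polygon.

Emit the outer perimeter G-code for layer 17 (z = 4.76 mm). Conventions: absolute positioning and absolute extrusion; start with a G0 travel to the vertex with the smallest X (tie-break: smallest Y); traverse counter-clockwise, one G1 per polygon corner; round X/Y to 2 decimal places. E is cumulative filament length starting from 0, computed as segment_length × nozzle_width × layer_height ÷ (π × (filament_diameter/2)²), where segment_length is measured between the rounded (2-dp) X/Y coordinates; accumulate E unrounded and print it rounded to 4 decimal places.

G0 X-11.00 Y0.00 Z4.76
G1 X-5.50 Y-9.53 E0.5124
G1 X5.50 Y-9.53 E1.0246
G1 X11.00 Y0.00 E1.5369
G1 X5.50 Y9.53 E2.0493
G1 X1.34 Y9.53 E2.2430
G1 X0.75 Y8.50 E2.2983
G1 X-6.09 Y8.50 E2.6168
G1 X-11.00 Y0.00 E3.0738

At z = 4.76 mm: the cylinder: section is a regular 6-gon, circumradius r=11; the r=7.5 cylinder at (-3, 15) contributes a regular 6-gon of circumradius 7.5; After the difference (first − rest): starting from the r=11 cylinder, the r=7.5 cylinder at (-3, 15) partially overlaps it — only the 6.99 mm² overlap (of its 146.14 mm²) is removed, clipping the outline — 1 connected region. The outline is a single polygon with 8 vertices. Extrusion per mm of travel: 0.4 × 0.28 / (π × 0.875²) = 0.046564. Accumulating E over each segment gives final E = 3.0738.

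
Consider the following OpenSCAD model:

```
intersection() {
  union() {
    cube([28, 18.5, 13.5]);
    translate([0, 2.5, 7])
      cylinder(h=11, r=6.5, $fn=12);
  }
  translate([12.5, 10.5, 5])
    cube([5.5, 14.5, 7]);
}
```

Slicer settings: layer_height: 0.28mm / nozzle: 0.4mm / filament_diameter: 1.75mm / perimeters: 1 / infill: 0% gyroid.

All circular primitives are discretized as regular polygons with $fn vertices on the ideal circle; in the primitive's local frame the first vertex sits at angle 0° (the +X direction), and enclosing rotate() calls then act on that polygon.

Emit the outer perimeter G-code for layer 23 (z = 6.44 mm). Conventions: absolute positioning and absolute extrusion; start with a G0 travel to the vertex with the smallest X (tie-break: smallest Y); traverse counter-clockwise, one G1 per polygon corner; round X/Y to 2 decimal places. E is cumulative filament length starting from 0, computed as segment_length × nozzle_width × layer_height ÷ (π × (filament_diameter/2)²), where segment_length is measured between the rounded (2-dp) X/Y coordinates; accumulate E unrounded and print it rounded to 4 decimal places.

G0 X12.50 Y10.50 Z6.44
G1 X18.00 Y10.50 E0.2561
G1 X18.00 Y18.50 E0.6286
G1 X12.50 Y18.50 E0.8847
G1 X12.50 Y10.50 E1.2572

At z = 6.44 mm: the cube is present — its section is the full 28×18.5 rectangle; the cylinder at (0, 2.5) is not intersected at this z (z outside [7, 18]); Taking the union: only the 28×18.5 cube is present, so the union is just that shape — 1 connected region; the cube at (12.5, 10.5) (footprint 5.5×14.5) is included at this height; After intersecting: the 5.5×14.5 cube at (12.5, 10.5) partially overlaps the result so far; clipping to the common part keeps 44.00 mm² — 1 connected region. The outline is a single polygon with 4 vertices. Extrusion per mm of travel: 0.4 × 0.28 / (π × 0.875²) = 0.046564. Accumulating E over each segment gives final E = 1.2572.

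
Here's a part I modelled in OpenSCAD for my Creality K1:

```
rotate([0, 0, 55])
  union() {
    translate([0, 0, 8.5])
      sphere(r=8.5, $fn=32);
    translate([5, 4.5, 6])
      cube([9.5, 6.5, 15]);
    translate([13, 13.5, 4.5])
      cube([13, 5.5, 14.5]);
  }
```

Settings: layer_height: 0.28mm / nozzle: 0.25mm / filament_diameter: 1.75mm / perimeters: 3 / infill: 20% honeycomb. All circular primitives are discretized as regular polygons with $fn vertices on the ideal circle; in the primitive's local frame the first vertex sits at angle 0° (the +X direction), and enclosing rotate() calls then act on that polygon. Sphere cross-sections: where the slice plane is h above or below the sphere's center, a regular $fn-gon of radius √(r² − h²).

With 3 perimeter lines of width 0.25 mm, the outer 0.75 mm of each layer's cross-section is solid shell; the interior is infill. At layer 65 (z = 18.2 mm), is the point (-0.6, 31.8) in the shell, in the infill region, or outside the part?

At z = 18.2 mm: the sphere is absent (|z−center|=9.700 > r=8.5); the 9.5×6.5 cube at (5, 4.5) contributes its full rectangle; the cube at (13, 13.5) is present — its section is the full 13×5.5 rectangle; Merging all regions: the 2 present regions are separate (no shared area or edge), so areas and boundary lengths simply add and each stays a separate island — 2 connected regions; (whole slice rotated 55° about Z — lengths, areas and connectivity unchanged). Overall, the cross-section has 2 separate islands. Undo the 55° rotation: the query point maps to (25.705, 18.731) in the un-rotated model frame. The nearest boundary edge runs (13.00, 19.00)→(26.00, 19.00); distance from the point to it = 0.27 mm. (Shell/infill is judged within the island containing the point — the largest one.) The point is inside the cross-section, 0.27 mm from the nearest boundary — within the 0.75 mm shell band (3 × 0.25).

shell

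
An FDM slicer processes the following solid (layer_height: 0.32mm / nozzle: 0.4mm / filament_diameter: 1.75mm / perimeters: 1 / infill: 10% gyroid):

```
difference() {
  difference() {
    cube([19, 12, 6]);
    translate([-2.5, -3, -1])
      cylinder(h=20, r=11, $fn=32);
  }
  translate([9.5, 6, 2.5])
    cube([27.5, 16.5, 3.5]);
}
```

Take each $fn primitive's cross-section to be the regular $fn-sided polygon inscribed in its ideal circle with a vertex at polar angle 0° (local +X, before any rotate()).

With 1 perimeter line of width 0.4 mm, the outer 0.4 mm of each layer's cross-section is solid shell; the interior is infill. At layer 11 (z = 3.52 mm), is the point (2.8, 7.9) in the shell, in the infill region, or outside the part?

At z = 3.52 mm: the 19×12 cube contributes its full rectangle; the r=11 cylinder at (-2.5, -3) gives a regular 32-gon of circumradius 11 (constant along its height); Taking the first minus the rest: starting from the 19×12 cube, the r=11 cylinder at (-2.5, -3) partially overlaps it — only the 42.26 mm² overlap (of its 377.69 mm²) is removed, clipping the outline — 1 connected region; the 27.5×16.5 cube at (9.5, 6) contributes its full rectangle; After the difference (first − rest): starting from the result so far, the 27.5×16.5 cube at (9.5, 6) partially overlaps it — only the 57.00 mm² overlap (of its 453.75 mm²) is removed, clipping the outline — 1 connected region. Overall, the cross-section is a single solid region. The nearest boundary edge runs (3.61, 6.15)→(1.71, 7.16); distance from the point to it = 1.16 mm. The point is inside the cross-section and 1.16 mm from the nearest boundary — more than the 0.4 mm shell width (1 × 0.4), so it's in the infill interior.

infill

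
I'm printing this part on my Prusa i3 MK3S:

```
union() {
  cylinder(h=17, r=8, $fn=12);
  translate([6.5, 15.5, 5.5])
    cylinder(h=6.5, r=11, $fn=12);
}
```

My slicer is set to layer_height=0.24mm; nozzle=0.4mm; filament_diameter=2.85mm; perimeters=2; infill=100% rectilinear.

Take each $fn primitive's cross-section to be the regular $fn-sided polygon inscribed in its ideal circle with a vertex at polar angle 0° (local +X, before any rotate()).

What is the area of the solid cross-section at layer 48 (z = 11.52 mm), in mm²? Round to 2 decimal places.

At z = 11.52 mm: the r=8 cylinder contributes a regular 12-gon of circumradius 8 (area = (12/2)·8.000²·sin(360°/12) = 192.00 mm²); the r=11 cylinder at (6.5, 15.5) gives a regular 12-gon of circumradius 11 (constant along its height) (area = (12/2)·11.000²·sin(360°/12) = 363.00 mm²); Combining (union): the regions partially overlap — summed areas 555.00 mm² minus the doubly-counted overlap 9.19 mm² gives 545.81 mm² — area = 545.81 mm². Overall, the cross-section is a single solid region. Net area = 545.81 mm².

545.81 mm²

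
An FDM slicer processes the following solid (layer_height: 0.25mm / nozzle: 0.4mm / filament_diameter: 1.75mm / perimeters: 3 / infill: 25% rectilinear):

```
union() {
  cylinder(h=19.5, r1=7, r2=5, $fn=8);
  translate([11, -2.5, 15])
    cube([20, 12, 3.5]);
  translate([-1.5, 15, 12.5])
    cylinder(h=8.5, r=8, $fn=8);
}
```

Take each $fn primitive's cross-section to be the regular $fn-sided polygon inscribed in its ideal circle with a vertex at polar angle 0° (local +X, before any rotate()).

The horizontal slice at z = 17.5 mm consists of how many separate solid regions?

At z = 17.5 mm: the cone (r1=7→r2=5) has section circumradius 5.205 here — a regular 8-gon; the 20×12 cube at (11, -2.5) contributes its full rectangle; the r=8 cylinder at (-1.5, 15) contributes a regular 8-gon of circumradius 8; Combining (union): the 3 present regions are separate (no shared area or edge), so areas and boundary lengths simply add and each stays a separate island — 3 connected regions. The result has 3 disconnected regions.

3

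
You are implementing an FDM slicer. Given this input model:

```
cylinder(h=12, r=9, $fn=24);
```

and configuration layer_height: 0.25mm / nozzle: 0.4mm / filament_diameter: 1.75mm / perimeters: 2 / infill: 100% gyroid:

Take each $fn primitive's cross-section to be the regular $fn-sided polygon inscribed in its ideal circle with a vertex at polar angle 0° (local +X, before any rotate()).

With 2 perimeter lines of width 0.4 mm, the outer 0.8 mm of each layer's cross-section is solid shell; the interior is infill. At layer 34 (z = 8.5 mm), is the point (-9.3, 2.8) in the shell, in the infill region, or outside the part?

At z = 8.5 mm: the r=9 cylinder gives a regular 24-gon of circumradius 9 (constant along its height). Overall, the cross-section is a single solid region. The nearest boundary edge runs (-7.79, 4.50)→(-8.69, 2.33); distance from the point to it = 0.74 mm. The point is not inside any of the regions above, so it lies outside the cross-section (0.74 mm from the nearest boundary).

outside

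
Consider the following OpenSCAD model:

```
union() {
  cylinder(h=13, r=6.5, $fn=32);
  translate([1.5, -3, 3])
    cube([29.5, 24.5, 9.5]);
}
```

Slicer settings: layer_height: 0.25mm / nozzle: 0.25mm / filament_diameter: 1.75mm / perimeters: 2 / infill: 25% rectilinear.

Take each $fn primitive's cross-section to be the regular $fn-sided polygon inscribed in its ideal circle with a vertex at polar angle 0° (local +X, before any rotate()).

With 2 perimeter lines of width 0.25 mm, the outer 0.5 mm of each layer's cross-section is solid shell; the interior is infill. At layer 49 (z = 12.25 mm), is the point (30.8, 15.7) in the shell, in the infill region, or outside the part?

At z = 12.25 mm: the r=6.5 cylinder gives a regular 32-gon of circumradius 6.5 (constant along its height); the cube at (1.5, -3) is present — its section is the full 29.5×24.5 rectangle; Taking the union: the regions partially overlap (shared area 37.56 mm²), so overlapping operands fuse into one piece — 1 connected region. Overall, the cross-section is a single solid region. The nearest boundary edge runs (31.00, 21.50)→(31.00, -3.00); distance from the point to it = 0.20 mm. The point is inside the cross-section, 0.20 mm from the nearest boundary — within the 0.5 mm shell band (2 × 0.25).

shell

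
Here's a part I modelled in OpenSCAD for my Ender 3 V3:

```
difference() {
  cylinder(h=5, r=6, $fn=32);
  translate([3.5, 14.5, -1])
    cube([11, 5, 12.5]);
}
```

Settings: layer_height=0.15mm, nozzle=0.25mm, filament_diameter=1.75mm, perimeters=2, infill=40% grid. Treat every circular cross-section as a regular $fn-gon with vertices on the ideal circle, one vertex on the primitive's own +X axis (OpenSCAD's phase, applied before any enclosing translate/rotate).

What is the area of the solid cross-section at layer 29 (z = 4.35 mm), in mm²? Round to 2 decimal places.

112.37 mm²

At z = 4.35 mm: the r=6 cylinder contributes a regular 32-gon of circumradius 6 (area = (32/2)·6.000²·sin(360°/32) = 112.37 mm²); the 11×5 cube at (3.5, 14.5) contributes its full rectangle (area 55.00 mm²); Subtracting the remaining from the first: starting from the r=6 cylinder (112.37 mm²), the 11×5 cube at (3.5, 14.5) misses the remaining region (no effect) — area = 112.37 mm². Overall, the cross-section is a single solid region. Net area = 112.37 mm².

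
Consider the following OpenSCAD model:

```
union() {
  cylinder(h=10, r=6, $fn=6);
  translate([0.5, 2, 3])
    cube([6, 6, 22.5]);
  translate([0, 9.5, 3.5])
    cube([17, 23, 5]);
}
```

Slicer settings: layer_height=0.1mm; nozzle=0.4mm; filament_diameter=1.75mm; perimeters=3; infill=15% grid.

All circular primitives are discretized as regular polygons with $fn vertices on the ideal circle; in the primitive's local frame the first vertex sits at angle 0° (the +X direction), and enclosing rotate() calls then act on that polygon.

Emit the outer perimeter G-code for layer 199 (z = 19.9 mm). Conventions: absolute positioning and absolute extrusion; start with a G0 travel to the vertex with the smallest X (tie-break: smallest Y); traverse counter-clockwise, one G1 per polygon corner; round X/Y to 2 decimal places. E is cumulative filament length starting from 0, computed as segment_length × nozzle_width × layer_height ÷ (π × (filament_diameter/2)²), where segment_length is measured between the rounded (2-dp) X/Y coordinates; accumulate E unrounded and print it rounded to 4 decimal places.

G0 X0.50 Y2.00 Z19.90
G1 X6.50 Y2.00 E0.0998
G1 X6.50 Y8.00 E0.1996
G1 X0.50 Y8.00 E0.2993
G1 X0.50 Y2.00 E0.3991

At z = 19.9 mm: the cylinder is absent (z outside [0, 10]); the 6×6 cube at (0.5, 2) contributes its full rectangle; the cube at (0, 9.5) is not intersected at this z (z outside [3.5, 8.5]); Taking the union: only the 6×6 cube at (0.5, 2) is present, so the union is just that shape — 1 connected region. The outline is a single polygon with 4 vertices. Extrusion per mm of travel: 0.4 × 0.1 / (π × 0.875²) = 0.016630. Accumulating E over each segment gives final E = 0.3991.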